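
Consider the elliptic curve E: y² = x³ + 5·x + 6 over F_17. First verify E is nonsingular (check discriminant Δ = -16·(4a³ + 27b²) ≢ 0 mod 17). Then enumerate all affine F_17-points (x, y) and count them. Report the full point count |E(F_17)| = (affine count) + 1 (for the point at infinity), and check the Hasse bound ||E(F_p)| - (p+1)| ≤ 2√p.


Affine points = {(9, 7), (9, 10), (10, 6), (10, 11), (11, 7), (11, 10), (12, 3), (12, 14), (14, 7), (14, 10), (16, 0)}; affine count = 11; |E(F_17)| = 12.

Discriminant check: Δ ∝ 4a³ + 27b² = 4·5³ + 27·6² = 4·125 + 27·36 ≡ 10 (mod 17). Nonzero ⇒ E is nonsingular.
For each x ∈ F_17, compute rhs = x³ + 5·x + 6 mod 17, then count y ∈ F_17 with y² ≡ rhs.
  x = 0: rhs = 6, matching y values: none (0 points).
  x = 1: rhs = 12, matching y values: none (0 points).
  x = 2: rhs = 7, matching y values: none (0 points).
  x = 3: rhs = 14, matching y values: none (0 points).
  x = 4: rhs = 5, matching y values: none (0 points).
  x = 5: rhs = 3, matching y values: none (0 points).
  x = 6: rhs = 14, matching y values: none (0 points).
  x = 7: rhs = 10, matching y values: none (0 points).
  x = 8: rhs = 14, matching y values: none (0 points).
  x = 9: rhs = 15, matching y values: 7, 10 (2 points).
  x = 10: rhs = 2, matching y values: 6, 11 (2 points).
  x = 11: rhs = 15, matching y values: 7, 10 (2 points).
  x = 12: rhs = 9, matching y values: 3, 14 (2 points).
  x = 13: rhs = 7, matching y values: none (0 points).
  x = 14: rhs = 15, matching y values: 7, 10 (2 points).
  x = 15: rhs = 5, matching y values: none (0 points).
  x = 16: rhs = 0, matching y values: 0 (1 points).
Total affine count: 11.
Full point count |E(F_17)| = 11 + 1 = 12.
Hasse bound: |12 − (17+1)| = |-6| = 6 ≤ 2√17 ≈ 8.2462 ✓.


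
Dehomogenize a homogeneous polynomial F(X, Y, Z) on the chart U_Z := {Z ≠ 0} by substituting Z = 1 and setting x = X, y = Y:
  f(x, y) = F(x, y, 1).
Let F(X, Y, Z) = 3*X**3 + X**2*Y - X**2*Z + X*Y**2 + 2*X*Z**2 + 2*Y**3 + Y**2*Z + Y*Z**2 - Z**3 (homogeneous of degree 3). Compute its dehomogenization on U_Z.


f(x, y) = 3*x**3 + x**2*y - x**2 + x*y**2 + 2*x + 2*y**3 + y**2 + y - 1

On U_Z we set Z = 1. Each monomial c·X^i·Y^j·Z^k in F becomes c·x^i·y^j·1^k = c·x^i·y^j.
Substituting Z = 1: F(X, Y, 1) = 3*x**3 + x**2*y - x**2 + x*y**2 + 2*x + 2*y**3 + y**2 + y - 1.
Note: deg(f) ≤ deg(F) = 3; strict inequality happens when F is divisible by Z (lost terms).


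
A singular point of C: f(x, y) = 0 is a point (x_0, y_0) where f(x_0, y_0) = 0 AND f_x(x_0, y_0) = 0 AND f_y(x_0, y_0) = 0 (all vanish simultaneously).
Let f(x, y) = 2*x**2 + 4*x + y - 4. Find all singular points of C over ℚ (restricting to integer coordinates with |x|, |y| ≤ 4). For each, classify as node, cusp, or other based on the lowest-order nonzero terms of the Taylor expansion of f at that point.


No singular points in the scanned grid; C is smooth there.

Compute partial derivatives:
  f_x = 4*x + 4.
  f_y = 1.
f_y = 1 is a nonzero constant, so f_y never vanishes: no point (x, y) can satisfy f = f_x = f_y = 0. In particular no (x, y) ∈ {−4, ..., 4}² is singular; the curve is smooth.


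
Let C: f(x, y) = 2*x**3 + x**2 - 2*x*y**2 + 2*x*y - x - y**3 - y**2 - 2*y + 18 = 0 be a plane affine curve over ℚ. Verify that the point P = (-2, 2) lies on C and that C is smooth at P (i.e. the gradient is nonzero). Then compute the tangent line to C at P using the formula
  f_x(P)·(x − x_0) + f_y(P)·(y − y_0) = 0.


Tangent line at P: 15*x - 6*y + 42 = 0.

Step 1: f(-2, 2) = 0, so P lies on C.
Step 2: partial derivatives
  f_x(x, y) = 6*x**2 + 2*x - 2*y**2 + 2*y - 1, f_y(x, y) = -4*x*y + 2*x - 3*y**2 - 2*y - 2.
  f_x(P) = 15, f_y(P) = -6 (gradient nonzero, so P is smooth).
Step 3: tangent line at P: 15·(x − -2) + -6·(y − 2) = 0.
Expanding: 15*x - 6*y + 42 = 0.


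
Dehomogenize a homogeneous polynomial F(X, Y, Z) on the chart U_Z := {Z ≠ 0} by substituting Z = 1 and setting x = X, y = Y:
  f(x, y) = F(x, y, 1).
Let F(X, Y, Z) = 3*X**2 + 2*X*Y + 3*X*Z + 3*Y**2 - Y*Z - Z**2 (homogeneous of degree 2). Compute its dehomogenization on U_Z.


f(x, y) = 3*x**2 + 2*x*y + 3*x + 3*y**2 - y - 1

On U_Z we set Z = 1. Each monomial c·X^i·Y^j·Z^k in F becomes c·x^i·y^j·1^k = c·x^i·y^j.
Substituting Z = 1: F(X, Y, 1) = 3*x**2 + 2*x*y + 3*x + 3*y**2 - y - 1.
Note: deg(f) ≤ deg(F) = 2; strict inequality happens when F is divisible by Z (lost terms).


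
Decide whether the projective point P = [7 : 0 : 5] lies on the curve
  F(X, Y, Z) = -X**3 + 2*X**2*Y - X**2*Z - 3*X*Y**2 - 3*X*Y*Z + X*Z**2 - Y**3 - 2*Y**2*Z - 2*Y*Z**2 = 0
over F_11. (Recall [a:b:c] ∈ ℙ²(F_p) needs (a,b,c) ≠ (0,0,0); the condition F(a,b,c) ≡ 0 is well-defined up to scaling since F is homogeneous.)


F(7,0,5) ≡ 5 (mod 11); P is NOT on the curve.

Evaluate F(7, 0, 5) term-by-term (mod 11).
  -X**3 ↦ -1·343·1·1 = -343
  2*X**2*Y ↦ 2·49·0·1 = 0
  -X**2*Z ↦ -1·49·1·5 = -245
  -3*X*Y**2 ↦ -3·7·0·1 = 0
  -3*X*Y*Z ↦ -3·7·0·5 = 0
  X*Z**2 ↦ 1·7·1·25 = 175
  -Y**3 ↦ -1·1·0·1 = 0
  -2*Y**2*Z ↦ -2·1·0·5 = 0
  -2*Y*Z**2 ↦ -2·1·0·25 = 0
Sum: F(7, 0, 5) = (-343) + (0) + (-245) + (0) + (0) + (175) + (0) + (0) + (0) = -413.
Reducing mod 11: -413 ≡ 5 (mod 11).
Since F(a, b, c) ≡ 5 ≠ 0 (mod 11), P does NOT lie on the curve.


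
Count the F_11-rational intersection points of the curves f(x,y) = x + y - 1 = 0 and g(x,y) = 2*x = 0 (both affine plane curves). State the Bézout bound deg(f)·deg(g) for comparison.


Common zeros: {(0, 1)}; count = 1; Bézout bound = 1.

deg(f) = 1, deg(g) = 1, so Bézout bound = 1.
Scan x ∈ F_11. For each x, list the y ∈ F_11 with f(x, y) ≡ 0 and those with g(x, y) ≡ 0 (mod 11); the common zeros in that column are the intersection.
  x = 0: f ≡ 0 at y ∈ {1}; g ≡ 0 at y ∈ {0, 1, 2, 3, 4, 5, 6, 7, 8, 9, 10}; common: {1}.
  x = 1: f ≡ 0 at y ∈ {0}; g ≡ 0 at y ∈ ∅; common: ∅.
  x = 2: f ≡ 0 at y ∈ {10}; g ≡ 0 at y ∈ ∅; common: ∅.
  x = 3: f ≡ 0 at y ∈ {9}; g ≡ 0 at y ∈ ∅; common: ∅.
  x = 4: f ≡ 0 at y ∈ {8}; g ≡ 0 at y ∈ ∅; common: ∅.
  x = 5: f ≡ 0 at y ∈ {7}; g ≡ 0 at y ∈ ∅; common: ∅.
  x = 6: f ≡ 0 at y ∈ {6}; g ≡ 0 at y ∈ ∅; common: ∅.
  x = 7: f ≡ 0 at y ∈ {5}; g ≡ 0 at y ∈ ∅; common: ∅.
  x = 8: f ≡ 0 at y ∈ {4}; g ≡ 0 at y ∈ ∅; common: ∅.
  x = 9: f ≡ 0 at y ∈ {3}; g ≡ 0 at y ∈ ∅; common: ∅.
  x = 10: f ≡ 0 at y ∈ {2}; g ≡ 0 at y ∈ ∅; common: ∅.
Collecting: common zeros = {(0, 1)}, so the count is 1.
Comparison with the Bézout bound: 1 ≤ 1 = deg(f)·deg(g), as expected for curves with no common component (the bound is attained).


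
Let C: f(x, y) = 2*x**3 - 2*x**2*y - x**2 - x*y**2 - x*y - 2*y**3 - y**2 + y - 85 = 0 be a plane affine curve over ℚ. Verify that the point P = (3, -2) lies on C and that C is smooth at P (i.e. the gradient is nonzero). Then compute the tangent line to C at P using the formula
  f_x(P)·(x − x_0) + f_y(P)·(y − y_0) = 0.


Tangent line at P: 70*x - 28*y - 266 = 0.

Step 1: f(3, -2) = 0, so P lies on C.
Step 2: partial derivatives
  f_x(x, y) = 6*x**2 - 4*x*y - 2*x - y**2 - y, f_y(x, y) = -2*x**2 - 2*x*y - x - 6*y**2 - 2*y + 1.
  f_x(P) = 70, f_y(P) = -28 (gradient nonzero, so P is smooth).
Step 3: tangent line at P: 70·(x − 3) + -28·(y − -2) = 0.
Expanding: 70*x - 28*y - 266 = 0.


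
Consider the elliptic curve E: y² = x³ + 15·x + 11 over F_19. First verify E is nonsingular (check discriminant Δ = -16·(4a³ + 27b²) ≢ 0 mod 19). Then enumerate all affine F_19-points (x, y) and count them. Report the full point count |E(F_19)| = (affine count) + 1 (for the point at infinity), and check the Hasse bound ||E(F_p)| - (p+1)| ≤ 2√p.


Affine points = {(0, 7), (0, 12), (2, 7), (2, 12), (3, 8), (3, 11), (8, 4), (8, 15), (9, 1), (9, 18), (11, 5), (11, 14), (12, 0), (13, 3), (13, 16), (14, 1), (14, 18), (15, 1), (15, 18), (17, 7), (17, 12)}; affine count = 21; |E(F_19)| = 22.

Discriminant check: Δ ∝ 4a³ + 27b² = 4·15³ + 27·11² = 4·3375 + 27·121 ≡ 9 (mod 19). Nonzero ⇒ E is nonsingular.
For each x ∈ F_19, compute rhs = x³ + 15·x + 11 mod 19, then count y ∈ F_19 with y² ≡ rhs.
  x = 0: rhs = 11, matching y values: 7, 12 (2 points).
  x = 1: rhs = 8, matching y values: none (0 points).
  x = 2: rhs = 11, matching y values: 7, 12 (2 points).
  x = 3: rhs = 7, matching y values: 8, 11 (2 points).
  x = 4: rhs = 2, matching y values: none (0 points).
  x = 5: rhs = 2, matching y values: none (0 points).
  x = 6: rhs = 13, matching y values: none (0 points).
  x = 7: rhs = 3, matching y values: none (0 points).
  x = 8: rhs = 16, matching y values: 4, 15 (2 points).
  x = 9: rhs = 1, matching y values: 1, 18 (2 points).
  x = 10: rhs = 2, matching y values: none (0 points).
  x = 11: rhs = 6, matching y values: 5, 14 (2 points).
  x = 12: rhs = 0, matching y values: 0 (1 points).
  x = 13: rhs = 9, matching y values: 3, 16 (2 points).
  x = 14: rhs = 1, matching y values: 1, 18 (2 points).
  x = 15: rhs = 1, matching y values: 1, 18 (2 points).
  x = 16: rhs = 15, matching y values: none (0 points).
  x = 17: rhs = 11, matching y values: 7, 12 (2 points).
  x = 18: rhs = 14, matching y values: none (0 points).
Total affine count: 21.
Full point count |E(F_19)| = 21 + 1 = 22.
Hasse bound: |22 − (19+1)| = |2| = 2 ≤ 2√19 ≈ 8.7178 ✓.


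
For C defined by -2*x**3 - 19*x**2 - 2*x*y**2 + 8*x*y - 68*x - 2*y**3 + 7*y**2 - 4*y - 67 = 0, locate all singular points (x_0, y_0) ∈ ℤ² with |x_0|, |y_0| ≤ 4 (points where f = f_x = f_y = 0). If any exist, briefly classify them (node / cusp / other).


Singular points: {(-3, 2)}; classification: node.

Compute partial derivatives:
  f_x = -6*x**2 - 38*x - 2*y**2 + 8*y - 68.
  f_y = -4*x*y + 8*x - 6*y**2 + 14*y - 4.
Scan x_0 ∈ {−4, ..., 4}. For each x_0, f_y(x_0, y) is a polynomial in y; find its integer roots y ∈ {−4, ..., 4}, then test f_x and f at those candidates.
  x = -4: f_y(-4, y) = -6*y**2 + 30*y - 36; vanishes at y ∈ {2, 3}. (-4, 2): f_x = -4 ≠ 0; (-4, 3): f_x = -6 ≠ 0.
  x = -3: f_y(-3, y) = -6*y**2 + 26*y - 28; vanishes at y ∈ {2}. (-3, 2): f_x = 0, f = 0 — SINGULAR.
  x = -2: f_y(-2, y) = -6*y**2 + 22*y - 20; vanishes at y ∈ {2}. (-2, 2): f_x = -8 ≠ 0.
  x = -1: f_y(-1, y) = -6*y**2 + 18*y - 12; vanishes at y ∈ {1, 2}. (-1, 1): f_x = -30 ≠ 0; (-1, 2): f_x = -28 ≠ 0.
  x = 0: f_y(0, y) = -6*y**2 + 14*y - 4; vanishes at y ∈ {2}. (0, 2): f_x = -60 ≠ 0.
  x = 1: f_y(1, y) = -6*y**2 + 10*y + 4; vanishes at y ∈ {2}. (1, 2): f_x = -104 ≠ 0.
  x = 2: f_y(2, y) = -6*y**2 + 6*y + 12; vanishes at y ∈ {-1, 2}. (2, -1): f_x = -178 ≠ 0; (2, 2): f_x = -160 ≠ 0.
  x = 3: f_y(3, y) = -6*y**2 + 2*y + 20; vanishes at y ∈ {2}. (3, 2): f_x = -228 ≠ 0.
  x = 4: f_y(4, y) = -6*y**2 - 2*y + 28; vanishes at y ∈ {2}. (4, 2): f_x = -308 ≠ 0.
Only singular point on the grid: (-3, 2).
Classify: substitute x = -3 + u, y = 2 + v and expand: f = -2*u**3 - u**2 - 2*u*v**2 - 2*v**3 + v**2.
No constant or linear terms (consistent with a singular point). Quadratic part: -u**2 + v**2. Cubic part: -2*u**3 - 2*u*v**2 - 2*v**3.
The quadratic part v**2 - u**2 = (v − u)(v + u) splits into two distinct linear factors, so there are two distinct tangent lines y − 2 = ±(x − -3) — this is a node (ordinary double point).
Classification: node.


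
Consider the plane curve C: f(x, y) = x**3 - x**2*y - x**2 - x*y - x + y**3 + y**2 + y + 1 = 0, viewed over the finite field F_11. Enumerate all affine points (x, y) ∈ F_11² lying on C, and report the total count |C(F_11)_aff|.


Affine F_11-points: {(0, 10), (1, 0), (1, 3), (1, 7), (2, 1), (2, 8), (5, 8), (6, 3), (6, 9), (8, 3), (9, 9), (10, 0)}; count = 12.

For each of the 121 pairs (x, y) ∈ F_11², evaluate f(x, y) mod 11. Record the zeros.
  x = 0: [0↦1, 1↦4, 2↦4, 3↦7, 4↦8, 5↦2, 6↦6, 7↦4, 8↦2, 9↦6, 10↦0]  zeros at y ∈ {10}
  x = 1: [0↦0, 1↦1, 2↦10, 3↦0, 4↦10, 5↦2, 6↦4, 7↦0, 8↦7, 9↦9, 10↦1]  zeros at y ∈ {0, 3, 7}
  x = 2: [0↦3, 1↦0, 2↦5, 3↦2, 4↦8, 5↦7, 6↦5, 7↦8, 8↦0, 9↦9, 10↦8]  zeros at y ∈ {1, 8}
  x = 3: [0↦5, 1↦7, 2↦6, 3↦8, 4↦8, 5↦1, 6↦4, 7↦1, 8↦9, 9↦1, 10↦5]  zeros at y ∈ ∅
  x = 4: [0↦1, 1↦6, 2↦8, 3↦2, 4↦5, 5↦1, 6↦7, 7↦7, 8↦7, 9↦2, 10↦9]  zeros at y ∈ ∅
  x = 5: [0↦8, 1↦3, 2↦6, 3↦1, 4↦5, 5↦2, 6↦9, 7↦10, 8↦0, 9↦7, 10↦4]  zeros at y ∈ {8}
  x = 6: [0↦10, 1↦4, 2↦6, 3↦0, 4↦3, 5↦10, 6↦5, 7↦5, 8↦5, 9↦0, 10↦7]  zeros at y ∈ {3, 9}
  x = 7: [0↦2, 1↦4, 2↦3, 3↦5, 4↦5, 5↦9, 6↦1, 7↦9, 8↦6, 9↦9, 10↦2]  zeros at y ∈ ∅
  x = 8: [0↦1, 1↦9, 2↦3, 3↦0, 4↦6, 5↦5, 6↦3, 7↦6, 8↦9, 9↦7, 10↦6]  zeros at y ∈ {3}
  x = 9: [0↦2, 1↦3, 2↦1, 3↦2, 4↦1, 5↦4, 6↦6, 7↦2, 8↦9, 9↦0, 10↦3]  zeros at y ∈ {9}
  x = 10: [0↦0, 1↦3, 2↦3, 3↦6, 4↦7, 5↦1, 6↦5, 7↦3, 8↦1, 9↦5, 10↦10]  zeros at y ∈ {0}
Collecting zeros: affine points = {(0, 10), (1, 0), (1, 3), (1, 7), (2, 1), (2, 8), (5, 8), (6, 3), (6, 9), (8, 3), (9, 9), (10, 0)}.
Total count |C(F_11)_aff| = 12.


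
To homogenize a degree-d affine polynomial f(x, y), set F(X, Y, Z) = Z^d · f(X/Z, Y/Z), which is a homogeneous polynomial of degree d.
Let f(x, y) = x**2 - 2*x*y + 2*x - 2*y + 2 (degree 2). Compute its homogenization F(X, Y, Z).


F(X, Y, Z) = X**2 - 2*X*Y + 2*X*Z - 2*Y*Z + 2*Z**2

deg(f) = 2.
Substitute x = X/Z, y = Y/Z into f, then multiply by Z^2.
  monomial 1·x^2·y^0 ↦ 1·X^2·Y^0·Z^0.
  monomial -2·x^1·y^1 ↦ -2·X^1·Y^1·Z^0.
  monomial 2·x^1·y^0 ↦ 2·X^1·Y^0·Z^1.
  monomial -2·x^0·y^1 ↦ -2·X^0·Y^1·Z^1.
  monomial 2·x^0·y^0 ↦ 2·X^0·Y^0·Z^2.
Collecting: F(X, Y, Z) = X**2 - 2*X*Y + 2*X*Z - 2*Y*Z + 2*Z**2.


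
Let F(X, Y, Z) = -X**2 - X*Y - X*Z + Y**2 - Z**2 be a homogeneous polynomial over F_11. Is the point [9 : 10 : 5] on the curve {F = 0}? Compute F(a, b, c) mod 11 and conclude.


F(9,10,5) ≡ 2 (mod 11); P is NOT on the curve.

Evaluate F(9, 10, 5) term-by-term (mod 11).
  -X**2 ↦ -1·81·1·1 = -81
  -X*Y ↦ -1·9·10·1 = -90
  -X*Z ↦ -1·9·1·5 = -45
  Y**2 ↦ 1·1·100·1 = 100
  -Z**2 ↦ -1·1·1·25 = -25
Sum: F(9, 10, 5) = (-81) + (-90) + (-45) + (100) + (-25) = -141.
Reducing mod 11: -141 ≡ 2 (mod 11).
Since F(a, b, c) ≡ 2 ≠ 0 (mod 11), P does NOT lie on the curve.


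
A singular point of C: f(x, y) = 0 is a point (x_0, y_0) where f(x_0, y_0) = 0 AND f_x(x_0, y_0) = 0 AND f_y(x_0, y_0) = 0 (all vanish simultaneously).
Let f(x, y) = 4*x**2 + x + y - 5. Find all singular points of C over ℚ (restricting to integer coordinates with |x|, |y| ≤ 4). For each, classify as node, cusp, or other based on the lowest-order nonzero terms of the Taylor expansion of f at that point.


No singular points in the scanned grid; C is smooth there.

Compute partial derivatives:
  f_x = 8*x + 1.
  f_y = 1.
f_y = 1 is a nonzero constant, so f_y never vanishes: no point (x, y) can satisfy f = f_x = f_y = 0. In particular no (x, y) ∈ {−4, ..., 4}² is singular; the curve is smooth.


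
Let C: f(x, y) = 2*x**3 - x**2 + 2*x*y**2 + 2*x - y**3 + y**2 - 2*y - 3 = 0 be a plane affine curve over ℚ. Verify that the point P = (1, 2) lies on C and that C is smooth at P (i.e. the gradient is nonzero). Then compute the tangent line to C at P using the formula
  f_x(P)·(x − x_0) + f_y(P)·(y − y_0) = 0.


Tangent line at P: 14*x - 2*y - 10 = 0.

Step 1: f(1, 2) = 0, so P lies on C.
Step 2: partial derivatives
  f_x(x, y) = 6*x**2 - 2*x + 2*y**2 + 2, f_y(x, y) = 4*x*y - 3*y**2 + 2*y - 2.
  f_x(P) = 14, f_y(P) = -2 (gradient nonzero, so P is smooth).
Step 3: tangent line at P: 14·(x − 1) + -2·(y − 2) = 0.
Expanding: 14*x - 2*y - 10 = 0.


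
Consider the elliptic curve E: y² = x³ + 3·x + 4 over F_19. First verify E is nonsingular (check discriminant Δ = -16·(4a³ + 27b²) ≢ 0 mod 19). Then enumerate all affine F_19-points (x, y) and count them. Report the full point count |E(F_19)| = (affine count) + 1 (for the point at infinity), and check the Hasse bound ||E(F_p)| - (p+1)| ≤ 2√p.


Affine points = {(0, 2), (0, 17), (4, 2), (4, 17), (5, 7), (5, 12), (7, 8), (7, 11), (9, 0), (11, 0), (12, 1), (12, 18), (13, 6), (13, 13), (14, 4), (14, 15), (15, 2), (15, 17), (16, 5), (16, 14), (17, 3), (17, 16), (18, 0)}; affine count = 23; |E(F_19)| = 24.

Discriminant check: Δ ∝ 4a³ + 27b² = 4·3³ + 27·4² = 4·27 + 27·16 ≡ 8 (mod 19). Nonzero ⇒ E is nonsingular.
For each x ∈ F_19, compute rhs = x³ + 3·x + 4 mod 19, then count y ∈ F_19 with y² ≡ rhs.
  x = 0: rhs = 4, matching y values: 2, 17 (2 points).
  x = 1: rhs = 8, matching y values: none (0 points).
  x = 2: rhs = 18, matching y values: none (0 points).
  x = 3: rhs = 2, matching y values: none (0 points).
  x = 4: rhs = 4, matching y values: 2, 17 (2 points).
  x = 5: rhs = 11, matching y values: 7, 12 (2 points).
  x = 6: rhs = 10, matching y values: none (0 points).
  x = 7: rhs = 7, matching y values: 8, 11 (2 points).
  x = 8: rhs = 8, matching y values: none (0 points).
  x = 9: rhs = 0, matching y values: 0 (1 points).
  x = 10: rhs = 8, matching y values: none (0 points).
  x = 11: rhs = 0, matching y values: 0 (1 points).
  x = 12: rhs = 1, matching y values: 1, 18 (2 points).
  x = 13: rhs = 17, matching y values: 6, 13 (2 points).
  x = 14: rhs = 16, matching y values: 4, 15 (2 points).
  x = 15: rhs = 4, matching y values: 2, 17 (2 points).
  x = 16: rhs = 6, matching y values: 5, 14 (2 points).
  x = 17: rhs = 9, matching y values: 3, 16 (2 points).
  x = 18: rhs = 0, matching y values: 0 (1 points).
Total affine count: 23.
Full point count |E(F_19)| = 23 + 1 = 24.
Hasse bound: |24 − (19+1)| = |4| = 4 ≤ 2√19 ≈ 8.7178 ✓.


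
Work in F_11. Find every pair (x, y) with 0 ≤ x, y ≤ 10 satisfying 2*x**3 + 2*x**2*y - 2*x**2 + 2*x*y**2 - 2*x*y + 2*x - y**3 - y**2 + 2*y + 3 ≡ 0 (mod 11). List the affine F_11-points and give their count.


Affine F_11-points: {(1, 7), (2, 3), (5, 7), (7, 0), (9, 3), (10, 2), (10, 7), (10, 10)}; count = 8.

For each of the 121 pairs (x, y) ∈ F_11², evaluate f(x, y) mod 11. Record the zeros.
  x = 0: [0↦3, 1↦3, 2↦6, 3↦6, 4↦8, 5↦6, 6↦5, 7↦10, 8↦4, 9↦3, 10↦1]  zeros at y ∈ ∅
  x = 1: [0↦5, 1↦7, 2↦5, 3↦4, 4↦9, 5↦3, 6↦2, 7↦0, 8↦2, 9↦2, 10↦5]  zeros at y ∈ {7}
  x = 2: [0↦4, 1↦1, 2↦9, 3↦0, 4↦1, 5↦6, 6↦9, 7↦4, 8↦7, 9↦1, 10↦2]  zeros at y ∈ {3}
  x = 3: [0↦1, 1↦8, 2↦8, 3↦6, 4↦7, 5↦5, 6↦5, 7↦1, 8↦9, 9↦1, 10↦4]  zeros at y ∈ ∅
  x = 4: [0↦8, 1↦7, 2↦3, 3↦1, 4↦6, 5↦1, 6↦2, 7↦3, 8↦9, 9↦3, 10↦1]  zeros at y ∈ ∅
  x = 5: [0↦4, 1↦10, 2↦6, 3↦8, 4↦10, 5↦6, 6↦1, 7↦0, 8↦8, 9↦8, 10↦5]  zeros at y ∈ {7}
  x = 6: [0↦1, 1↦7, 2↦7, 3↦6, 4↦9, 5↦10, 6↦3, 7↦4, 8↦7, 9↦6, 10↦6]  zeros at y ∈ ∅
  x = 7: [0↦0, 1↦10, 2↦7, 3↦7, 4↦4, 5↦3, 6↦9, 7↦5, 8↦7, 9↦9, 10↦5]  zeros at y ∈ {0}
  x = 8: [0↦2, 1↦9, 2↦7, 3↦1, 4↦7, 5↦8, 6↦9, 7↦4, 8↦9, 9↦7, 10↦3]  zeros at y ∈ ∅
  x = 9: [0↦8, 1↦5, 2↦8, 3↦0, 4↦8, 5↦4, 6↦4, 7↦2, 8↦3, 9↦1, 10↦1]  zeros at y ∈ {3}
  x = 10: [0↦8, 1↦10, 2↦0, 3↦5, 4↦8, 5↦3, 6↦6, 7↦0, 8↦1, 9↦3, 10↦0]  zeros at y ∈ {2, 7, 10}
Collecting zeros: affine points = {(1, 7), (2, 3), (5, 7), (7, 0), (9, 3), (10, 2), (10, 7), (10, 10)}.
Total count |C(F_11)_aff| = 8.


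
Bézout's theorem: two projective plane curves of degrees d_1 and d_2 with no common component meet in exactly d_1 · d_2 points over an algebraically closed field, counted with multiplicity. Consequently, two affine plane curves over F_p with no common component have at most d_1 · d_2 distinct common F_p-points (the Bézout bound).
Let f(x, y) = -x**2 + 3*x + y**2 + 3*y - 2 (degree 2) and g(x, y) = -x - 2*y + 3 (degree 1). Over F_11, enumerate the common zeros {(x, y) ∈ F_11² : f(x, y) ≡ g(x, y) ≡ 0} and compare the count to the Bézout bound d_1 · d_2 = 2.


Common zeros: ∅; count = 0; Bézout bound = 2.

deg(f) = 2, deg(g) = 1, so Bézout bound = 2.
Scan x ∈ F_11. For each x, list the y ∈ F_11 with f(x, y) ≡ 0 and those with g(x, y) ≡ 0 (mod 11); the common zeros in that column are the intersection.
  x = 0: f ≡ 0 at y ∈ ∅; g ≡ 0 at y ∈ {7}; common: ∅.
  x = 1: f ≡ 0 at y ∈ {0, 8}; g ≡ 0 at y ∈ {1}; common: ∅.
  x = 2: f ≡ 0 at y ∈ {0, 8}; g ≡ 0 at y ∈ {6}; common: ∅.
  x = 3: f ≡ 0 at y ∈ ∅; g ≡ 0 at y ∈ {0}; common: ∅.
  x = 4: f ≡ 0 at y ∈ {4}; g ≡ 0 at y ∈ {5}; common: ∅.
  x = 5: f ≡ 0 at y ∈ ∅; g ≡ 0 at y ∈ {10}; common: ∅.
  x = 6: f ≡ 0 at y ∈ {9, 10}; g ≡ 0 at y ∈ {4}; common: ∅.
  x = 7: f ≡ 0 at y ∈ ∅; g ≡ 0 at y ∈ {9}; common: ∅.
  x = 8: f ≡ 0 at y ∈ {9, 10}; g ≡ 0 at y ∈ {3}; common: ∅.
  x = 9: f ≡ 0 at y ∈ ∅; g ≡ 0 at y ∈ {8}; common: ∅.
  x = 10: f ≡ 0 at y ∈ {4}; g ≡ 0 at y ∈ {2}; common: ∅.
Collecting: common zeros = ∅, so the count is 0.
Comparison with the Bézout bound: 0 ≤ 2 = deg(f)·deg(g), as expected for curves with no common component (the affine F_11-count falls short of the bound because intersections may lie at infinity, over extension fields, or carry multiplicity).


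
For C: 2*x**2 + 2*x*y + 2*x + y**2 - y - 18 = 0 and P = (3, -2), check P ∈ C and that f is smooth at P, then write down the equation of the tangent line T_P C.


Tangent line at P: 10*x + y - 28 = 0.

Step 1: f(3, -2) = 0, so P lies on C.
Step 2: partial derivatives
  f_x(x, y) = 4*x + 2*y + 2, f_y(x, y) = 2*x + 2*y - 1.
  f_x(P) = 10, f_y(P) = 1 (gradient nonzero, so P is smooth).
Step 3: tangent line at P: 10·(x − 3) + 1·(y − -2) = 0.
Expanding: 10*x + y - 28 = 0.


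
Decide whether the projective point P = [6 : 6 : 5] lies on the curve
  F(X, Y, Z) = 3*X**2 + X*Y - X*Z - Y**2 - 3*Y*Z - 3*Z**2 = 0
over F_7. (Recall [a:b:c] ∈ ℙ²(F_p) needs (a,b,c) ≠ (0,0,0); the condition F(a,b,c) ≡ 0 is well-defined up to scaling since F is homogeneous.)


F(6,6,5) ≡ 4 (mod 7); P is NOT on the curve.

Evaluate F(6, 6, 5) term-by-term (mod 7).
  3*X**2 ↦ 3·36·1·1 = 108
  X*Y ↦ 1·6·6·1 = 36
  -X*Z ↦ -1·6·1·5 = -30
  -Y**2 ↦ -1·1·36·1 = -36
  -3*Y*Z ↦ -3·1·6·5 = -90
  -3*Z**2 ↦ -3·1·1·25 = -75
Sum: F(6, 6, 5) = (108) + (36) + (-30) + (-36) + (-90) + (-75) = -87.
Reducing mod 7: -87 ≡ 4 (mod 7).
Since F(a, b, c) ≡ 4 ≠ 0 (mod 7), P does NOT lie on the curve.


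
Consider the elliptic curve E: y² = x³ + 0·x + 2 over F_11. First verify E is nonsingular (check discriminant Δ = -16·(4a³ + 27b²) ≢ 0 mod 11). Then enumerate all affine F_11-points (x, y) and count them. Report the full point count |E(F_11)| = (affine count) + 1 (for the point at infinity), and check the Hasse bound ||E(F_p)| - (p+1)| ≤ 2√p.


Affine points = {(1, 5), (1, 6), (4, 0), (6, 3), (6, 8), (7, 2), (7, 9), (9, 4), (9, 7), (10, 1), (10, 10)}; affine count = 11; |E(F_11)| = 12.

Discriminant check: Δ ∝ 4a³ + 27b² = 4·0³ + 27·2² = 4·0 + 27·4 ≡ 9 (mod 11). Nonzero ⇒ E is nonsingular.
For each x ∈ F_11, compute rhs = x³ + 0·x + 2 mod 11, then count y ∈ F_11 with y² ≡ rhs.
  x = 0: rhs = 2, matching y values: none (0 points).
  x = 1: rhs = 3, matching y values: 5, 6 (2 points).
  x = 2: rhs = 10, matching y values: none (0 points).
  x = 3: rhs = 7, matching y values: none (0 points).
  x = 4: rhs = 0, matching y values: 0 (1 points).
  x = 5: rhs = 6, matching y values: none (0 points).
  x = 6: rhs = 9, matching y values: 3, 8 (2 points).
  x = 7: rhs = 4, matching y values: 2, 9 (2 points).
  x = 8: rhs = 8, matching y values: none (0 points).
  x = 9: rhs = 5, matching y values: 4, 7 (2 points).
  x = 10: rhs = 1, matching y values: 1, 10 (2 points).
Total affine count: 11.
Full point count |E(F_11)| = 11 + 1 = 12.
Hasse bound: |12 − (11+1)| = |0| = 0 ≤ 2√11 ≈ 6.6332 ✓.


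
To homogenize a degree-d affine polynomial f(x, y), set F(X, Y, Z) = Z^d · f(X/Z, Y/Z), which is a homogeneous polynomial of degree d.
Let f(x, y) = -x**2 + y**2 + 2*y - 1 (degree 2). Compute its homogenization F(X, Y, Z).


F(X, Y, Z) = -X**2 + Y**2 + 2*Y*Z - Z**2

deg(f) = 2.
Substitute x = X/Z, y = Y/Z into f, then multiply by Z^2.
  monomial -1·x^2·y^0 ↦ -1·X^2·Y^0·Z^0.
  monomial 1·x^0·y^2 ↦ 1·X^0·Y^2·Z^0.
  monomial 2·x^0·y^1 ↦ 2·X^0·Y^1·Z^1.
  monomial -1·x^0·y^0 ↦ -1·X^0·Y^0·Z^2.
Collecting: F(X, Y, Z) = -X**2 + Y**2 + 2*Y*Z - Z**2.


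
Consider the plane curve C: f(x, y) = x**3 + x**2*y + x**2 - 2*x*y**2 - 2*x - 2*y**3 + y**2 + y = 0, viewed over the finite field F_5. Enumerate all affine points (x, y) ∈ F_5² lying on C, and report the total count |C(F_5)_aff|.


Affine F_5-points: {(0, 0), (0, 1), (0, 2), (1, 0), (2, 2), (3, 0), (4, 1), (4, 4)}; count = 8.

For each of the 25 pairs (x, y) ∈ F_5², evaluate f(x, y) mod 5. Record the zeros.
  x = 0: [0↦0, 1↦0, 2↦0, 3↦3, 4↦2]  zeros at y ∈ {0, 1, 2}
  x = 1: [0↦0, 1↦4, 2↦4, 3↦3, 4↦4]  zeros at y ∈ {0}
  x = 2: [0↦3, 1↦3, 2↦0, 3↦2, 4↦2]  zeros at y ∈ {2}
  x = 3: [0↦0, 1↦3, 2↦4, 3↦1, 4↦2]  zeros at y ∈ {0}
  x = 4: [0↦2, 1↦0, 2↦2, 3↦1, 4↦0]  zeros at y ∈ {1, 4}
Collecting zeros: affine points = {(0, 0), (0, 1), (0, 2), (1, 0), (2, 2), (3, 0), (4, 1), (4, 4)}.
Total count |C(F_5)_aff| = 8.


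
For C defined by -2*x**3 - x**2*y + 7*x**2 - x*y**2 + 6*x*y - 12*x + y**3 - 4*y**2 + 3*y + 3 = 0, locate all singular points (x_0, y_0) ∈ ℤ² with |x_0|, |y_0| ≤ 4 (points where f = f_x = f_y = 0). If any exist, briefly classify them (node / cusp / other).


Singular points: {(1, 2)}; classification: node.

Compute partial derivatives:
  f_x = -6*x**2 - 2*x*y + 14*x - y**2 + 6*y - 12.
  f_y = -x**2 - 2*x*y + 6*x + 3*y**2 - 8*y + 3.
Scan x_0 ∈ {−4, ..., 4}. For each x_0, f_y(x_0, y) is a polynomial in y; find its integer roots y ∈ {−4, ..., 4}, then test f_x and f at those candidates.
  x = -4: f_y(-4, y) = 3*y**2 - 37; no integer root y with |y| ≤ 4.
  x = -3: f_y(-3, y) = 3*y**2 - 2*y - 24; no integer root y with |y| ≤ 4.
  x = -2: f_y(-2, y) = 3*y**2 - 4*y - 13; no integer root y with |y| ≤ 4.
  x = -1: f_y(-1, y) = 3*y**2 - 6*y - 4; no integer root y with |y| ≤ 4.
  x = 0: f_y(0, y) = 3*y**2 - 8*y + 3; no integer root y with |y| ≤ 4.
  x = 1: f_y(1, y) = 3*y**2 - 10*y + 8; vanishes at y ∈ {2}. (1, 2): f_x = 0, f = 0 — SINGULAR.
  x = 2: f_y(2, y) = 3*y**2 - 12*y + 11; no integer root y with |y| ≤ 4.
  x = 3: f_y(3, y) = 3*y**2 - 14*y + 12; no integer root y with |y| ≤ 4.
  x = 4: f_y(4, y) = 3*y**2 - 16*y + 11; no integer root y with |y| ≤ 4.
Only singular point on the grid: (1, 2).
Classify: substitute x = 1 + u, y = 2 + v and expand: f = -2*u**3 - u**2*v - u**2 - u*v**2 + v**3 + v**2.
No constant or linear terms (consistent with a singular point). Quadratic part: -u**2 + v**2. Cubic part: -2*u**3 - u**2*v - u*v**2 + v**3.
The quadratic part v**2 - u**2 = (v − u)(v + u) splits into two distinct linear factors, so there are two distinct tangent lines y − 2 = ±(x − 1) — this is a node (ordinary double point).
Classification: node.


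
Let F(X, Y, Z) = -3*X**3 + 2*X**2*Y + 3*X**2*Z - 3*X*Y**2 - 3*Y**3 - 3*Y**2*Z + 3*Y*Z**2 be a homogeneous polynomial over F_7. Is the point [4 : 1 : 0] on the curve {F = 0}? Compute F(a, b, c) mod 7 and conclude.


F(4,1,0) ≡ 0 (mod 7); P is on the curve.

Evaluate F(4, 1, 0) term-by-term (mod 7).
  -3*X**3 ↦ -3·64·1·1 = -192
  2*X**2*Y ↦ 2·16·1·1 = 32
  3*X**2*Z ↦ 3·16·1·0 = 0
  -3*X*Y**2 ↦ -3·4·1·1 = -12
  -3*Y**3 ↦ -3·1·1·1 = -3
  -3*Y**2*Z ↦ -3·1·1·0 = 0
  3*Y*Z**2 ↦ 3·1·1·0 = 0
Sum: F(4, 1, 0) = (-192) + (32) + (0) + (-12) + (-3) + (0) + (0) = -175.
Reducing mod 7: -175 ≡ 0 (mod 7).
Since F(a, b, c) ≡ 0 (mod 7), P lies on the curve.


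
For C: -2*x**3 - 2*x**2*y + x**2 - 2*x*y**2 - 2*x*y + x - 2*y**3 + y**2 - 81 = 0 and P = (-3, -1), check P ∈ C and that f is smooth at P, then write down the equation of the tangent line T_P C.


Tangent line at P: -71*x - 32*y - 245 = 0.

Step 1: f(-3, -1) = 0, so P lies on C.
Step 2: partial derivatives
  f_x(x, y) = -6*x**2 - 4*x*y + 2*x - 2*y**2 - 2*y + 1, f_y(x, y) = -2*x**2 - 4*x*y - 2*x - 6*y**2 + 2*y.
  f_x(P) = -71, f_y(P) = -32 (gradient nonzero, so P is smooth).
Step 3: tangent line at P: -71·(x − -3) + -32·(y − -1) = 0.
Expanding: -71*x - 32*y - 245 = 0.


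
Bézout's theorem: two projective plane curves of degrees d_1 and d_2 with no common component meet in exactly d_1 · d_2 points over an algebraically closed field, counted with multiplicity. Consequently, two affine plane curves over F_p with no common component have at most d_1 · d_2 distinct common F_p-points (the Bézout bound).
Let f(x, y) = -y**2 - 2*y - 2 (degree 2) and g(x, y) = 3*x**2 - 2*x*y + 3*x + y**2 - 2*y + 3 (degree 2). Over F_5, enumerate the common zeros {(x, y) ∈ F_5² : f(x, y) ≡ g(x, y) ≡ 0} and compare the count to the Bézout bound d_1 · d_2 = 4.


Common zeros: {(1, 2)}; count = 1; Bézout bound = 4.

deg(f) = 2, deg(g) = 2, so Bézout bound = 4.
Scan x ∈ F_5. For each x, list the y ∈ F_5 with f(x, y) ≡ 0 and those with g(x, y) ≡ 0 (mod 5); the common zeros in that column are the intersection.
  x = 0: f ≡ 0 at y ∈ {1, 2}; g ≡ 0 at y ∈ ∅; common: ∅.
  x = 1: f ≡ 0 at y ∈ {1, 2}; g ≡ 0 at y ∈ {2}; common: {2}.
  x = 2: f ≡ 0 at y ∈ {1, 2}; g ≡ 0 at y ∈ ∅; common: ∅.
  x = 3: f ≡ 0 at y ∈ {1, 2}; g ≡ 0 at y ∈ ∅; common: ∅.
  x = 4: f ≡ 0 at y ∈ {1, 2}; g ≡ 0 at y ∈ ∅; common: ∅.
Collecting: common zeros = {(1, 2)}, so the count is 1.
Comparison with the Bézout bound: 1 ≤ 4 = deg(f)·deg(g), as expected for curves with no common component (the affine F_5-count falls short of the bound because intersections may lie at infinity, over extension fields, or carry multiplicity).


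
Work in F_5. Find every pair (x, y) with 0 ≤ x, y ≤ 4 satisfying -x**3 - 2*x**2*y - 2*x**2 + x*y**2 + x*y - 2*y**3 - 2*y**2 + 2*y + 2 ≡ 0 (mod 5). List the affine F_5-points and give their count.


Affine F_5-points: {(0, 1), (0, 4), (2, 1), (2, 3), (4, 1)}; count = 5.

For each of the 25 pairs (x, y) ∈ F_5², evaluate f(x, y) mod 5. Record the zeros.
  x = 0: [0↦2, 1↦0, 2↦2, 3↦1, 4↦0]  zeros at y ∈ {1, 4}
  x = 1: [0↦4, 1↦2, 2↦1, 3↦4, 4↦4]  zeros at y ∈ ∅
  x = 2: [0↦1, 1↦0, 2↦2, 3↦0, 4↦2]  zeros at y ∈ {1, 3}
  x = 3: [0↦2, 1↦3, 2↦4, 3↦3, 4↦3]  zeros at y ∈ ∅
  x = 4: [0↦1, 1↦0, 2↦1, 3↦2, 4↦1]  zeros at y ∈ {1}
Collecting zeros: affine points = {(0, 1), (0, 4), (2, 1), (2, 3), (4, 1)}.
Total count |C(F_5)_aff| = 5.


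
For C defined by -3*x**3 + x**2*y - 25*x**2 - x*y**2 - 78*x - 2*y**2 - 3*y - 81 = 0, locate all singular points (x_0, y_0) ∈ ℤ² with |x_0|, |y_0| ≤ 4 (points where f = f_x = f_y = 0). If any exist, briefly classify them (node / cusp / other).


Singular points: {(-3, -3)}; classification: node.

Compute partial derivatives:
  f_x = -9*x**2 + 2*x*y - 50*x - y**2 - 78.
  f_y = x**2 - 2*x*y - 4*y - 3.
Scan x_0 ∈ {−4, ..., 4}. For each x_0, f_y(x_0, y) is a polynomial in y; find its integer roots y ∈ {−4, ..., 4}, then test f_x and f at those candidates.
  x = -4: f_y(-4, y) = 4*y + 13; no integer root y with |y| ≤ 4.
  x = -3: f_y(-3, y) = 2*y + 6; vanishes at y ∈ {-3}. (-3, -3): f_x = 0, f = 0 — SINGULAR.
  x = -2: f_y(-2, y) = 1; no integer root y with |y| ≤ 4.
  x = -1: f_y(-1, y) = -2*y - 2; vanishes at y ∈ {-1}. (-1, -1): f_x = -36 ≠ 0.
  x = 0: f_y(0, y) = -4*y - 3; no integer root y with |y| ≤ 4.
  x = 1: f_y(1, y) = -6*y - 2; no integer root y with |y| ≤ 4.
  x = 2: f_y(2, y) = 1 - 8*y; no integer root y with |y| ≤ 4.
  x = 3: f_y(3, y) = 6 - 10*y; no integer root y with |y| ≤ 4.
  x = 4: f_y(4, y) = 13 - 12*y; no integer root y with |y| ≤ 4.
Only singular point on the grid: (-3, -3).
Classify: substitute x = -3 + u, y = -3 + v and expand: f = -3*u**3 + u**2*v - u**2 - u*v**2 + v**2.
No constant or linear terms (consistent with a singular point). Quadratic part: -u**2 + v**2. Cubic part: -3*u**3 + u**2*v - u*v**2.
The quadratic part v**2 - u**2 = (v − u)(v + u) splits into two distinct linear factors, so there are two distinct tangent lines y − -3 = ±(x − -3) — this is a node (ordinary double point).
Classification: node.


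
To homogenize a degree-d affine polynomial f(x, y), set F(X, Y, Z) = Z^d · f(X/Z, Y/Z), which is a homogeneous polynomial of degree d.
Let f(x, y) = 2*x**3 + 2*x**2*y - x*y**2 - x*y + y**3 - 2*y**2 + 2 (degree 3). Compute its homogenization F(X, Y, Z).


F(X, Y, Z) = 2*X**3 + 2*X**2*Y - X*Y**2 - X*Y*Z + Y**3 - 2*Y**2*Z + 2*Z**3

deg(f) = 3.
Substitute x = X/Z, y = Y/Z into f, then multiply by Z^3.
  monomial 2·x^3·y^0 ↦ 2·X^3·Y^0·Z^0.
  monomial 2·x^2·y^1 ↦ 2·X^2·Y^1·Z^0.
  monomial -1·x^1·y^2 ↦ -1·X^1·Y^2·Z^0.
  monomial -1·x^1·y^1 ↦ -1·X^1·Y^1·Z^1.
  monomial 1·x^0·y^3 ↦ 1·X^0·Y^3·Z^0.
  monomial -2·x^0·y^2 ↦ -2·X^0·Y^2·Z^1.
  monomial 2·x^0·y^0 ↦ 2·X^0·Y^0·Z^3.
Collecting: F(X, Y, Z) = 2*X**3 + 2*X**2*Y - X*Y**2 - X*Y*Z + Y**3 - 2*Y**2*Z + 2*Z**3.


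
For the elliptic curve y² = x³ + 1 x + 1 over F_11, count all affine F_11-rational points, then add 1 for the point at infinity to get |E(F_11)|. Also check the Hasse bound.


Affine points = {(0, 1), (0, 10), (1, 5), (1, 6), (2, 0), (3, 3), (3, 8), (4, 5), (4, 6), (6, 5), (6, 6), (8, 2), (8, 9)}; affine count = 13; |E(F_11)| = 14.

Discriminant check: Δ ∝ 4a³ + 27b² = 4·1³ + 27·1² = 4·1 + 27·1 ≡ 9 (mod 11). Nonzero ⇒ E is nonsingular.
For each x ∈ F_11, compute rhs = x³ + 1·x + 1 mod 11, then count y ∈ F_11 with y² ≡ rhs.
  x = 0: rhs = 1, matching y values: 1, 10 (2 points).
  x = 1: rhs = 3, matching y values: 5, 6 (2 points).
  x = 2: rhs = 0, matching y values: 0 (1 points).
  x = 3: rhs = 9, matching y values: 3, 8 (2 points).
  x = 4: rhs = 3, matching y values: 5, 6 (2 points).
  x = 5: rhs = 10, matching y values: none (0 points).
  x = 6: rhs = 3, matching y values: 5, 6 (2 points).
  x = 7: rhs = 10, matching y values: none (0 points).
  x = 8: rhs = 4, matching y values: 2, 9 (2 points).
  x = 9: rhs = 2, matching y values: none (0 points).
  x = 10: rhs = 10, matching y values: none (0 points).
Total affine count: 13.
Full point count |E(F_11)| = 13 + 1 = 14.
Hasse bound: |14 − (11+1)| = |2| = 2 ≤ 2√11 ≈ 6.6332 ✓.


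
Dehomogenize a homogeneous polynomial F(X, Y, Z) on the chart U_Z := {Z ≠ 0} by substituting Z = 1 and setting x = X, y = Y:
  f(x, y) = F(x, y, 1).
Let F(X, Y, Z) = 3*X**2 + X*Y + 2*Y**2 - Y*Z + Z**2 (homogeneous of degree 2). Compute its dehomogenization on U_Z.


f(x, y) = 3*x**2 + x*y + 2*y**2 - y + 1

On U_Z we set Z = 1. Each monomial c·X^i·Y^j·Z^k in F becomes c·x^i·y^j·1^k = c·x^i·y^j.
Substituting Z = 1: F(X, Y, 1) = 3*x**2 + x*y + 2*y**2 - y + 1.
Note: deg(f) ≤ deg(F) = 2; strict inequality happens when F is divisible by Z (lost terms).


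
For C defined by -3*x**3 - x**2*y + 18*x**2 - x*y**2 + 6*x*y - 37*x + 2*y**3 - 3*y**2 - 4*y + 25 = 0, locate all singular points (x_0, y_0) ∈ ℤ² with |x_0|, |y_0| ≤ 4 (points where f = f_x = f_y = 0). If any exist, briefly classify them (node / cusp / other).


Singular points: {(2, 1)}; classification: node.

Compute partial derivatives:
  f_x = -9*x**2 - 2*x*y + 36*x - y**2 + 6*y - 37.
  f_y = -x**2 - 2*x*y + 6*x + 6*y**2 - 6*y - 4.
Scan x_0 ∈ {−4, ..., 4}. For each x_0, f_y(x_0, y) is a polynomial in y; find its integer roots y ∈ {−4, ..., 4}, then test f_x and f at those candidates.
  x = -4: f_y(-4, y) = 6*y**2 + 2*y - 44; no integer root y with |y| ≤ 4.
  x = -3: f_y(-3, y) = 6*y**2 - 31; no integer root y with |y| ≤ 4.
  x = -2: f_y(-2, y) = 6*y**2 - 2*y - 20; vanishes at y ∈ {2}. (-2, 2): f_x = -129 ≠ 0.
  x = -1: f_y(-1, y) = 6*y**2 - 4*y - 11; no integer root y with |y| ≤ 4.
  x = 0: f_y(0, y) = 6*y**2 - 6*y - 4; no integer root y with |y| ≤ 4.
  x = 1: f_y(1, y) = 6*y**2 - 8*y + 1; no integer root y with |y| ≤ 4.
  x = 2: f_y(2, y) = 6*y**2 - 10*y + 4; vanishes at y ∈ {1}. (2, 1): f_x = 0, f = 0 — SINGULAR.
  x = 3: f_y(3, y) = 6*y**2 - 12*y + 5; no integer root y with |y| ≤ 4.
  x = 4: f_y(4, y) = 6*y**2 - 14*y + 4; vanishes at y ∈ {2}. (4, 2): f_x = -45 ≠ 0.
Only singular point on the grid: (2, 1).
Classify: substitute x = 2 + u, y = 1 + v and expand: f = -3*u**3 - u**2*v - u**2 - u*v**2 + 2*v**3 + v**2.
No constant or linear terms (consistent with a singular point). Quadratic part: -u**2 + v**2. Cubic part: -3*u**3 - u**2*v - u*v**2 + 2*v**3.
The quadratic part v**2 - u**2 = (v − u)(v + u) splits into two distinct linear factors, so there are two distinct tangent lines y − 1 = ±(x − 2) — this is a node (ordinary double point).
Classification: node.


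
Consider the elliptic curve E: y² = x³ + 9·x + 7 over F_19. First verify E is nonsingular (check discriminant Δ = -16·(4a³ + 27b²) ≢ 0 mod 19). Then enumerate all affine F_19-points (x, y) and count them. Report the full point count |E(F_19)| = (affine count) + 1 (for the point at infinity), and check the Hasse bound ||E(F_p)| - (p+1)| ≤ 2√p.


Affine points = {(0, 8), (0, 11), (1, 6), (1, 13), (3, 2), (3, 17), (5, 5), (5, 14), (6, 7), (6, 12), (9, 0), (12, 0), (17, 0), (18, 4), (18, 15)}; affine count = 15; |E(F_19)| = 16.

Discriminant check: Δ ∝ 4a³ + 27b² = 4·9³ + 27·7² = 4·729 + 27·49 ≡ 2 (mod 19). Nonzero ⇒ E is nonsingular.
For each x ∈ F_19, compute rhs = x³ + 9·x + 7 mod 19, then count y ∈ F_19 with y² ≡ rhs.
  x = 0: rhs = 7, matching y values: 8, 11 (2 points).
  x = 1: rhs = 17, matching y values: 6, 13 (2 points).
  x = 2: rhs = 14, matching y values: none (0 points).
  x = 3: rhs = 4, matching y values: 2, 17 (2 points).
  x = 4: rhs = 12, matching y values: none (0 points).
  x = 5: rhs = 6, matching y values: 5, 14 (2 points).
  x = 6: rhs = 11, matching y values: 7, 12 (2 points).
  x = 7: rhs = 14, matching y values: none (0 points).
  x = 8: rhs = 2, matching y values: none (0 points).
  x = 9: rhs = 0, matching y values: 0 (1 points).
  x = 10: rhs = 14, matching y values: none (0 points).
  x = 11: rhs = 12, matching y values: none (0 points).
  x = 12: rhs = 0, matching y values: 0 (1 points).
  x = 13: rhs = 3, matching y values: none (0 points).
  x = 14: rhs = 8, matching y values: none (0 points).
  x = 15: rhs = 2, matching y values: none (0 points).
  x = 16: rhs = 10, matching y values: none (0 points).
  x = 17: rhs = 0, matching y values: 0 (1 points).
  x = 18: rhs = 16, matching y values: 4, 15 (2 points).
Total affine count: 15.
Full point count |E(F_19)| = 15 + 1 = 16.
Hasse bound: |16 − (19+1)| = |-4| = 4 ≤ 2√19 ≈ 8.7178 ✓.


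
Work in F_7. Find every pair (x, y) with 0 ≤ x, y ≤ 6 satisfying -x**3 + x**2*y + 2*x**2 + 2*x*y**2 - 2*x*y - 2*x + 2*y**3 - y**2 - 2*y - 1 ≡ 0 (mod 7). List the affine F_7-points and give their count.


Affine F_7-points: {(0, 2), (1, 6), (2, 3), (3, 4), (3, 5), (3, 6), (4, 6), (5, 4)}; count = 8.

For each of the 49 pairs (x, y) ∈ F_7², evaluate f(x, y) mod 7. Record the zeros.
  x = 0: [0↦6, 1↦5, 2↦0, 3↦3, 4↦5, 5↦4, 6↦5]  zeros at y ∈ {2}
  x = 1: [0↦5, 1↦5, 2↦5, 3↦3, 4↦4, 5↦6, 6↦0]  zeros at y ∈ {6}
  x = 2: [0↦2, 1↦5, 2↦5, 3↦0, 4↦2, 5↦2, 6↦5]  zeros at y ∈ {3}
  x = 3: [0↦5, 1↦6, 2↦1, 3↦2, 4↦0, 5↦0, 6↦0]  zeros at y ∈ {4, 5, 6}
  x = 4: [0↦1, 1↦2, 2↦1, 3↦3, 4↦6, 5↦1, 6↦0]  zeros at y ∈ {6}
  x = 5: [0↦5, 1↦1, 2↦6, 3↦4, 4↦0, 5↦6, 6↦6]  zeros at y ∈ {4}
  x = 6: [0↦4, 1↦4, 2↦3, 3↦6, 4↦4, 5↦2, 6↦5]  zeros at y ∈ ∅
Collecting zeros: affine points = {(0, 2), (1, 6), (2, 3), (3, 4), (3, 5), (3, 6), (4, 6), (5, 4)}.
Total count |C(F_7)_aff| = 8.


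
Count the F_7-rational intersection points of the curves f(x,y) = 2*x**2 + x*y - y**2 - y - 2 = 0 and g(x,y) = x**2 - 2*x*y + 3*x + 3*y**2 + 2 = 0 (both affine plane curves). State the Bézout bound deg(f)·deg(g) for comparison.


Common zeros: {(6, 0)}; count = 1; Bézout bound = 4.

deg(f) = 2, deg(g) = 2, so Bézout bound = 4.
Scan x ∈ F_7. For each x, list the y ∈ F_7 with f(x, y) ≡ 0 and those with g(x, y) ≡ 0 (mod 7); the common zeros in that column are the intersection.
  x = 0: f ≡ 0 at y ∈ {3}; g ≡ 0 at y ∈ {2, 5}; common: ∅.
  x = 1: f ≡ 0 at y ∈ {0}; g ≡ 0 at y ∈ {1, 2}; common: ∅.
  x = 2: f ≡ 0 at y ∈ {3, 5}; g ≡ 0 at y ∈ ∅; common: ∅.
  x = 3: f ≡ 0 at y ∈ ∅; g ≡ 0 at y ∈ ∅; common: ∅.
  x = 4: f ≡ 0 at y ∈ ∅; g ≡ 0 at y ∈ ∅; common: ∅.
  x = 5: f ≡ 0 at y ∈ ∅; g ≡ 0 at y ∈ {0, 1}; common: ∅.
  x = 6: f ≡ 0 at y ∈ {0, 5}; g ≡ 0 at y ∈ {0, 4}; common: {0}.
Collecting: common zeros = {(6, 0)}, so the count is 1.
Comparison with the Bézout bound: 1 ≤ 4 = deg(f)·deg(g), as expected for curves with no common component (the affine F_7-count falls short of the bound because intersections may lie at infinity, over extension fields, or carry multiplicity).
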